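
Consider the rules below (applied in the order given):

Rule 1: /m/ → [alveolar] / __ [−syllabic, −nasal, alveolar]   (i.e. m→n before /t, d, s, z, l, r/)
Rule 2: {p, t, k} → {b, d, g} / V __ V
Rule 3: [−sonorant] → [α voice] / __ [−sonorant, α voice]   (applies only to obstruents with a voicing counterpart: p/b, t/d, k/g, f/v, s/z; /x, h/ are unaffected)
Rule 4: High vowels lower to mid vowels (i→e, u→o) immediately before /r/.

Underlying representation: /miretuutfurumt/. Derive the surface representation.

Rule 1 (nasal place assimilation): /m/ precedes the alveolar consonant /t/, so it assimilates in place to [n]. /miretuutfurumt/ → miretuutfurunt.
Rule 2 (intervocalic voicing): /t/ is a voiceless stop between vowels /e/ and /u/, so it voices to [d]. /miretuutfurunt/ → mireduutfurunt.
Rule 3 (regressive voicing assimilation): no segment meets the environment; /mireduutfurunt/ is unchanged.
Rule 4 (pre-rhotic lowering): /i/ is a high vowel immediately before /r/, so it lowers to [e]. /u/ is a high vowel immediately before /r/, so it lowers to [o]. /mireduutfurunt/ → mereduutforunt.

mereduutforunt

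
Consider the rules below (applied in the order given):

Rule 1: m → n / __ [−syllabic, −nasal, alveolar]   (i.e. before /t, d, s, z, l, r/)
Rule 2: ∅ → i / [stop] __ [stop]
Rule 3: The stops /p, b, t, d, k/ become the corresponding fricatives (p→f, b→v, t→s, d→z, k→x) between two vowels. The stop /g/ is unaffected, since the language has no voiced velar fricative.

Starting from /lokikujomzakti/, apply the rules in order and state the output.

loxixujonzaxisi

Rule 1 (nasal place assimilation): /m/ precedes the alveolar consonant /z/, so it assimilates in place to [n]. /lokikujomzakti/ → lokikujonzakti.
Rule 2 (stop-cluster i-epenthesis): /k/ and /t/ form a stop–stop cluster, so [i] is inserted between them. /lokikujonzakti/ → lokikujonzakiti.
Rule 3 (intervocalic spirantization): /k/ is a stop between vowels /o/ and /i/, so it spirantizes to the fricative [x]. /k/ is a stop between vowels /i/ and /u/, so it spirantizes to the fricative [x]. /k/ is a stop between vowels /a/ and /i/, so it spirantizes to the fricative [x]. /t/ is a stop between vowels /i/ and /i/, so it spirantizes to the fricative [s]. /lokikujonzakiti/ → loxixujonzaxisi.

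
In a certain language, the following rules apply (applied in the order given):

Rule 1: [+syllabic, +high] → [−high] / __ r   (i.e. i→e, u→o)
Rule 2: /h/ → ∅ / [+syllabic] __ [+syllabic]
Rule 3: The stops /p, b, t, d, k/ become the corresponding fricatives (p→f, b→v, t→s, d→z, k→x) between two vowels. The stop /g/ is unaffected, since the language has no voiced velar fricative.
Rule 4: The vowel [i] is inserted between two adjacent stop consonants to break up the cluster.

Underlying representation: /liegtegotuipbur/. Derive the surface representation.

liegitegosuipibor

Rule 1 (pre-rhotic lowering): /u/ is a high vowel immediately before /r/, so it lowers to [o]. /liegtegotuipbur/ → liegtegotuipbor.
Rule 2 (intervocalic h-deletion): no segment meets the environment; /liegtegotuipbor/ is unchanged.
Rule 3 (intervocalic spirantization): /t/ is a stop between vowels /o/ and /u/, so it spirantizes to the fricative [s]. /liegtegotuipbor/ → liegtegosuipbor.
Rule 4 (stop-cluster i-epenthesis): /g/ and /t/ form a stop–stop cluster, so [i] is inserted between them. /p/ and /b/ form a stop–stop cluster, so [i] is inserted between them. /liegtegosuipbor/ → liegitegosuipibor.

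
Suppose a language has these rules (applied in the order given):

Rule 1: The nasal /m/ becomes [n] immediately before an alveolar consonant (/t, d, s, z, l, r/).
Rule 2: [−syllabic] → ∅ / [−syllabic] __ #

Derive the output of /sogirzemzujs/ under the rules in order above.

sogirzenzuj

Rule 1 (nasal place assimilation): /m/ precedes the alveolar consonant /z/, so it assimilates in place to [n]. /sogirzemzujs/ → sogirzenzujs.
Rule 2 (final cluster simplification): /s/ is the second consonant of a word-final cluster /js/, so it deletes. /sogirzenzujs/ → sogirzenzuj.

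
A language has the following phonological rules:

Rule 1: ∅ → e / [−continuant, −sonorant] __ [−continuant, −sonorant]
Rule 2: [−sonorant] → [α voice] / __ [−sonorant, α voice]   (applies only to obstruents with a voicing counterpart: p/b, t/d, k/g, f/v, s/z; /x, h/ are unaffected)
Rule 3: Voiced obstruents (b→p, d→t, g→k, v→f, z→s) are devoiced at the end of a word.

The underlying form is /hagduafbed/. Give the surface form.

hageduavbet

Rule 1 (stop-cluster e-epenthesis): /g/ and /d/ form a stop–stop cluster, so [e] is inserted between them. /hagduafbed/ → hageduafbed.
Rule 2 (regressive voicing assimilation): /f/ precedes the voiced obstruent /b/, so it voices to [v] by assimilation. /hageduafbed/ → hageduavbed.
Rule 3 (final devoicing): /d/ is a voiced obstruent in word-final position, so it devoices to [t]. /hageduavbed/ → hageduavbet.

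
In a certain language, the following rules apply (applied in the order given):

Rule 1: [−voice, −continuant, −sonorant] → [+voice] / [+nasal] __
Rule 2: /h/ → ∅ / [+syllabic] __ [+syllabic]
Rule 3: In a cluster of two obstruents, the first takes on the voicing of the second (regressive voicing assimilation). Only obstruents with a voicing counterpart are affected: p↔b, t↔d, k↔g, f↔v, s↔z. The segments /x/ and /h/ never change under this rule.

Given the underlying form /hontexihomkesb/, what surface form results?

hondexiomgezb

Rule 1 (post-nasal voicing): /t/ is a voiceless stop immediately after the nasal /n/, so it voices to [d]. /k/ is a voiceless stop immediately after the nasal /m/, so it voices to [g]. /hontexihomkesb/ → hondexihomgesb.
Rule 2 (intervocalic h-deletion): /h/ occurs between vowels /i/ and /o/, so it deletes. /hondexihomgesb/ → hondexiomgesb.
Rule 3 (regressive voicing assimilation): /s/ precedes the voiced obstruent /b/, so it voices to [z] by assimilation. /hondexiomgesb/ → hondexiomgezb.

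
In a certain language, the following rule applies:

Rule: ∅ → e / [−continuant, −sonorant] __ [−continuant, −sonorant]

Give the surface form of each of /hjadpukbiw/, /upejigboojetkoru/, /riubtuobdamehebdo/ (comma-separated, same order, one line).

/hjadpukbiw/: /d/ and /p/ form a stop–stop cluster, so [e] is inserted between them. /k/ and /b/ form a stop–stop cluster, so [e] is inserted between them. → [hjadepukebiw].
/upejigboojetkoru/: /g/ and /b/ form a stop–stop cluster, so [e] is inserted between them. /t/ and /k/ form a stop–stop cluster, so [e] is inserted between them. → [upejigeboojetekoru].
/riubtuobdamehebdo/: /b/ and /t/ form a stop–stop cluster, so [e] is inserted between them. /b/ and /d/ form a stop–stop cluster, so [e] is inserted between them. /b/ and /d/ form a stop–stop cluster, so [e] is inserted between them. → [riubetuobedamehebedo].

hjadepukebiw, upejigeboojetekoru, riubetuobedamehebedo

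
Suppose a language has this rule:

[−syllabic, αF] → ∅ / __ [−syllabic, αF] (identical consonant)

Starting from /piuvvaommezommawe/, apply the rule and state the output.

piuvaomezomawe

/vv/ is a geminate; the first /v/ deletes.
/mm/ is a geminate; the first /m/ deletes.
/mm/ is a geminate; the first /m/ deletes.
The other instances of /p/, /v/, /m/, /z/, /w/ do not occur in the required environment and remain unchanged.
Surface form: [piuvaomezomawe].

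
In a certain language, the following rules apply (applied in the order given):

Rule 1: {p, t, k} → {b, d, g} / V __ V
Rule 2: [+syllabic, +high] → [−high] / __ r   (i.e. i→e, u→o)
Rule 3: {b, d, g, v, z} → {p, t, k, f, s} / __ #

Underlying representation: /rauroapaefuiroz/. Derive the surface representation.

raoroabaefueros

Rule 1 (intervocalic voicing): /p/ is a voiceless stop between vowels /a/ and /a/, so it voices to [b]. /rauroapaefuiroz/ → rauroabaefuiroz.
Rule 2 (pre-rhotic lowering): /u/ is a high vowel immediately before /r/, so it lowers to [o]. /i/ is a high vowel immediately before /r/, so it lowers to [e]. /rauroabaefuiroz/ → raoroabaefueroz.
Rule 3 (final devoicing): /z/ is a voiced obstruent in word-final position, so it devoices to [s]. /raoroabaefueroz/ → raoroabaefueros.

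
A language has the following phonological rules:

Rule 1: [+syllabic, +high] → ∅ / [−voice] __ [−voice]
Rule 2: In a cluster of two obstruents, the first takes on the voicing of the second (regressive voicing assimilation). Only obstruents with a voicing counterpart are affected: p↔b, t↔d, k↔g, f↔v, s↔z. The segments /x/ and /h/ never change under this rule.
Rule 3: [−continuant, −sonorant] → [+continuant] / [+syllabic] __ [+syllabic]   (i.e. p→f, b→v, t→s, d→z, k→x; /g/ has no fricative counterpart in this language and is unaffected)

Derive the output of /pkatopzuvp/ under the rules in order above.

Rule 1 (high vowel syncope): no segment meets the environment; /pkatopzuvp/ is unchanged.
Rule 2 (regressive voicing assimilation): /p/ precedes the voiced obstruent /z/, so it voices to [b] by assimilation. /v/ precedes the voiceless obstruent /p/, so it devoices to [f] by assimilation. /pkatopzuvp/ → pkatobzufp.
Rule 3 (intervocalic spirantization): /t/ is a stop between vowels /a/ and /o/, so it spirantizes to the fricative [s]. /pkatobzufp/ → pkasobzufp.

pkasobzufp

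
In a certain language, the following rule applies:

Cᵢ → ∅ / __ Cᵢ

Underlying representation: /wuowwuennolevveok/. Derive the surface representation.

/ww/ is a geminate; the first /w/ deletes.
/nn/ is a geminate; the first /n/ deletes.
/vv/ is a geminate; the first /v/ deletes.
Surface form: [wuowuenoleveok].

wuowuenoleveok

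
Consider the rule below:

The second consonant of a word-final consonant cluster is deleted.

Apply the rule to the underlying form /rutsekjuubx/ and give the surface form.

/x/ is the second consonant of a word-final cluster /bx/, so it deletes.
Surface form: [rutsekjuub].

rutsekjuub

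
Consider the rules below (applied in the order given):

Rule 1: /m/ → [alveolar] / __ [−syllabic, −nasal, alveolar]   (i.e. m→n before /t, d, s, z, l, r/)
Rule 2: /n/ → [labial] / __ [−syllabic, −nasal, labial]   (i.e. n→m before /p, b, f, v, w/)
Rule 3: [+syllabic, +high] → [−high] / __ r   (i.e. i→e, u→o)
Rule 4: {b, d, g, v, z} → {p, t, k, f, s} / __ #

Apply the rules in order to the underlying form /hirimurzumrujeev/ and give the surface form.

Rule 1 (nasal place assimilation): /m/ precedes the alveolar consonant /r/, so it assimilates in place to [n]. /hirimurzumrujeev/ → hirimurzunrujeev.
Rule 2 (nasal place assimilation): no segment meets the environment; /hirimurzunrujeev/ is unchanged.
Rule 3 (pre-rhotic lowering): /i/ is a high vowel immediately before /r/, so it lowers to [e]. /u/ is a high vowel immediately before /r/, so it lowers to [o]. /hirimurzunrujeev/ → herimorzunrujeev.
Rule 4 (final devoicing): /v/ is a voiced obstruent in word-final position, so it devoices to [f]. /herimorzunrujeev/ → herimorzunrujeef.

herimorzunrujeef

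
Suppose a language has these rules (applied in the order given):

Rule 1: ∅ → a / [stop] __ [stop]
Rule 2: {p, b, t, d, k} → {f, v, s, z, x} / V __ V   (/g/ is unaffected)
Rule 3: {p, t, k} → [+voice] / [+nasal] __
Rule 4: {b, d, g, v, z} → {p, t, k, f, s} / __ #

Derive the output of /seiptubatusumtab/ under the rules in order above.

Rule 1 (stop-cluster a-epenthesis): /p/ and /t/ form a stop–stop cluster, so [a] is inserted between them. /seiptubatusumtab/ → seipatubatusumtab.
Rule 2 (intervocalic spirantization): /p/ is a stop between vowels /i/ and /a/, so it spirantizes to the fricative [f]. /t/ is a stop between vowels /a/ and /u/, so it spirantizes to the fricative [s]. /b/ is a stop between vowels /u/ and /a/, so it spirantizes to the fricative [v]. /t/ is a stop between vowels /a/ and /u/, so it spirantizes to the fricative [s]. /seipatubatusumtab/ → seifasuvasusumtab.
Rule 3 (post-nasal voicing): /t/ is a voiceless stop immediately after the nasal /m/, so it voices to [d]. /seifasuvasusumtab/ → seifasuvasusumdab.
Rule 4 (final devoicing): /b/ is a voiced obstruent in word-final position, so it devoices to [p]. /seifasuvasusumdab/ → seifasuvasusumdap.

seifasuvasusumdap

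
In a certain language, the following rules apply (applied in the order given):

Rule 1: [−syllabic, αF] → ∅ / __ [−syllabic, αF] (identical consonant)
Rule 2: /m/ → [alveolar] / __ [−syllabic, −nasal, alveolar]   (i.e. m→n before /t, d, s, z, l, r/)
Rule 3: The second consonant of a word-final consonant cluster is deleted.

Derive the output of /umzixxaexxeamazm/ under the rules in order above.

Rule 1 (degemination): /xx/ is a geminate; the first /x/ deletes. /xx/ is a geminate; the first /x/ deletes. /umzixxaexxeamazm/ → umzixaexeamazm.
Rule 2 (nasal place assimilation): /m/ precedes the alveolar consonant /z/, so it assimilates in place to [n]. /umzixaexeamazm/ → unzixaexeamazm.
Rule 3 (final cluster simplification): /m/ is the second consonant of a word-final cluster /zm/, so it deletes. /unzixaexeamazm/ → unzixaexeamaz.

unzixaexeamaz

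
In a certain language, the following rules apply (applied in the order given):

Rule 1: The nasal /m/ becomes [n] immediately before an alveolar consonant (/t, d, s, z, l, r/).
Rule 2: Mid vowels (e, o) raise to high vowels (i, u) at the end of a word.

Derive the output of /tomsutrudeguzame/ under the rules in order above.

Rule 1 (nasal place assimilation): /m/ precedes the alveolar consonant /s/, so it assimilates in place to [n]. /tomsutrudeguzame/ → tonsutrudeguzame.
Rule 2 (final vowel raising): /e/ is a mid vowel in word-final position, so it raises to [i]. /tonsutrudeguzame/ → tonsutrudeguzami.

tonsutrudeguzami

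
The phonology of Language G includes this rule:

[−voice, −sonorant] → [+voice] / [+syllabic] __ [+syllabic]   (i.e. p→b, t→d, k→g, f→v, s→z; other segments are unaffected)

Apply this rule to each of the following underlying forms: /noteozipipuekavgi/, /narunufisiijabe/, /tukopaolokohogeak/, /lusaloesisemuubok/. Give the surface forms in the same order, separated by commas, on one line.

nodeozibibuegavgi, narunuviziijabe, tugobaologohogeak, luzaloezizemuubok

/noteozipipuekavgi/: /t/ is a voiceless obstruent between vowels /o/ and /e/, so it voices to [d]. /p/ is a voiceless obstruent between vowels /i/ and /i/, so it voices to [b]. /p/ is a voiceless obstruent between vowels /i/ and /u/, so it voices to [b]. /k/ is a voiceless obstruent between vowels /e/ and /a/, so it voices to [g]. → [nodeozibibuegavgi].
/narunufisiijabe/: /f/ is a voiceless obstruent between vowels /u/ and /i/, so it voices to [v]. /s/ is a voiceless obstruent between vowels /i/ and /i/, so it voices to [z]. → [narunuviziijabe].
/tukopaolokohogeak/: /k/ is a voiceless obstruent between vowels /u/ and /o/, so it voices to [g]. /p/ is a voiceless obstruent between vowels /o/ and /a/, so it voices to [b]. /k/ is a voiceless obstruent between vowels /o/ and /o/, so it voices to [g]. → [tugobaologohogeak].
/lusaloesisemuubok/: /s/ is a voiceless obstruent between vowels /u/ and /a/, so it voices to [z]. /s/ is a voiceless obstruent between vowels /e/ and /i/, so it voices to [z]. /s/ is a voiceless obstruent between vowels /i/ and /e/, so it voices to [z]. → [luzaloezizemuubok].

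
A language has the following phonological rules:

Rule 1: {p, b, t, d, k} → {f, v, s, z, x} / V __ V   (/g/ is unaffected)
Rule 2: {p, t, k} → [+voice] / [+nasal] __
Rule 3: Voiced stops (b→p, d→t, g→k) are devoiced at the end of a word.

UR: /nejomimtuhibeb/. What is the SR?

nejomimduhivep

Rule 1 (intervocalic spirantization): /b/ is a stop between vowels /i/ and /e/, so it spirantizes to the fricative [v]. /nejomimtuhibeb/ → nejomimtuhiveb.
Rule 2 (post-nasal voicing): /t/ is a voiceless stop immediately after the nasal /m/, so it voices to [d]. /nejomimtuhiveb/ → nejomimduhiveb.
Rule 3 (final devoicing): /b/ is a voiced stop in word-final position, so it devoices to [p]. /nejomimduhiveb/ → nejomimduhivep.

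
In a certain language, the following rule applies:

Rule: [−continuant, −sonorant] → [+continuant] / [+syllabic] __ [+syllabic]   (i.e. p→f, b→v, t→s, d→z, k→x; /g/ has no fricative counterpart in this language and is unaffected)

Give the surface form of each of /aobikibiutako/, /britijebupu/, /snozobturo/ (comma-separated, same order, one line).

/aobikibiutako/: /b/ is a stop between vowels /o/ and /i/, so it spirantizes to the fricative [v]. /k/ is a stop between vowels /i/ and /i/, so it spirantizes to the fricative [x]. /b/ is a stop between vowels /i/ and /i/, so it spirantizes to the fricative [v]. /t/ is a stop between vowels /u/ and /a/, so it spirantizes to the fricative [s]. /k/ is a stop between vowels /a/ and /o/, so it spirantizes to the fricative [x]. → [aovixiviusaxo].
/britijebupu/: /t/ is a stop between vowels /i/ and /i/, so it spirantizes to the fricative [s]. /b/ is a stop between vowels /e/ and /u/, so it spirantizes to the fricative [v]. /p/ is a stop between vowels /u/ and /u/, so it spirantizes to the fricative [f]. → [brisijevufu].
/snozobturo/: the rule's environment is not met; surfaces unchanged as [snozobturo].

aovixiviusaxo, brisijevufu, snozobturo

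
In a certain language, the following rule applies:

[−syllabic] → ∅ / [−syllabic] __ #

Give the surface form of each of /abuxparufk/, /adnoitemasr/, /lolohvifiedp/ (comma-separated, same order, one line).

abuxparuf, adnoitemas, lolohvified

/abuxparufk/: /k/ is the second consonant of a word-final cluster /fk/, so it deletes. → [abuxparuf].
/adnoitemasr/: /r/ is the second consonant of a word-final cluster /sr/, so it deletes. → [adnoitemas].
/lolohvifiedp/: /p/ is the second consonant of a word-final cluster /dp/, so it deletes. → [lolohvified].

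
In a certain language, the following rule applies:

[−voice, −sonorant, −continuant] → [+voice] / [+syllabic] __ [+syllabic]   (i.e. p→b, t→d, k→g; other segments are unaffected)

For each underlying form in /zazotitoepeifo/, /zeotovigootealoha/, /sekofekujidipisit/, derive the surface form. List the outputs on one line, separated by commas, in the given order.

/zazotitoepeifo/: /t/ is a voiceless stop between vowels /o/ and /i/, so it voices to [d]. /t/ is a voiceless stop between vowels /i/ and /o/, so it voices to [d]. /p/ is a voiceless stop between vowels /e/ and /e/, so it voices to [b]. → [zazodidoebeifo].
/zeotovigootealoha/: /t/ is a voiceless stop between vowels /o/ and /o/, so it voices to [d]. /t/ is a voiceless stop between vowels /o/ and /e/, so it voices to [d]. → [zeodovigoodealoha].
/sekofekujidipisit/: /k/ is a voiceless stop between vowels /e/ and /o/, so it voices to [g]. /k/ is a voiceless stop between vowels /e/ and /u/, so it voices to [g]. /p/ is a voiceless stop between vowels /i/ and /i/, so it voices to [b]. → [segofegujidibisit].

zazodidoebeifo, zeodovigoodealoha, segofegujidibisit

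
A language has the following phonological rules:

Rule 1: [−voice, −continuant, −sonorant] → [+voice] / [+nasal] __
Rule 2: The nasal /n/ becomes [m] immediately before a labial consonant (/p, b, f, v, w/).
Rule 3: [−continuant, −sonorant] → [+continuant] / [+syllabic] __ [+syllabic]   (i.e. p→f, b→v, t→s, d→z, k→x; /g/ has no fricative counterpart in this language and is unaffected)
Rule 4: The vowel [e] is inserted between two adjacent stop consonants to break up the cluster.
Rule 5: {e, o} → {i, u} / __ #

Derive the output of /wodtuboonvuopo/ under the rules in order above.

Rule 1 (post-nasal voicing): no segment meets the environment; /wodtuboonvuopo/ is unchanged.
Rule 2 (nasal place assimilation): /n/ precedes the labial consonant /v/, so it assimilates in place to [m]. /wodtuboonvuopo/ → wodtuboomvuopo.
Rule 3 (intervocalic spirantization): /b/ is a stop between vowels /u/ and /o/, so it spirantizes to the fricative [v]. /p/ is a stop between vowels /o/ and /o/, so it spirantizes to the fricative [f]. /wodtuboomvuopo/ → wodtuvoomvuofo.
Rule 4 (stop-cluster e-epenthesis): /d/ and /t/ form a stop–stop cluster, so [e] is inserted between them. /wodtuvoomvuofo/ → wodetuvoomvuofo.
Rule 5 (final vowel raising): /o/ is a mid vowel in word-final position, so it raises to [u]. /wodetuvoomvuofo/ → wodetuvoomvuofu.

wodetuvoomvuofu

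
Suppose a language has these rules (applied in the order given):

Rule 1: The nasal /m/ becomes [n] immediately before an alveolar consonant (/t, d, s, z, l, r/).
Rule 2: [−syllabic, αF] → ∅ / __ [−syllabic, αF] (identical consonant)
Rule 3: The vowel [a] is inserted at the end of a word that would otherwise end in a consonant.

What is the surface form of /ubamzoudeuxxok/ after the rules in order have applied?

Rule 1 (nasal place assimilation): /m/ precedes the alveolar consonant /z/, so it assimilates in place to [n]. /ubamzoudeuxxok/ → ubanzoudeuxxok.
Rule 2 (degemination): /xx/ is a geminate; the first /x/ deletes. /ubanzoudeuxxok/ → ubanzoudeuxok.
Rule 3 (final a-epenthesis): the form ends in the consonant /k/, so [a] is inserted word-finally. /ubanzoudeuxok/ → ubanzoudeuxoka.

ubanzoudeuxoka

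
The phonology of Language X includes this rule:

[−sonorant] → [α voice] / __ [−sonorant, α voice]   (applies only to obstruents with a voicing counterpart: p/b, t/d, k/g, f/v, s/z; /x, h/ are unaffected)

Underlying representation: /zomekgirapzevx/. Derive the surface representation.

zomeggirabzefx

/k/ precedes the voiced obstruent /g/, so it voices to [g] by assimilation.
/p/ precedes the voiced obstruent /z/, so it voices to [b] by assimilation.
/v/ precedes the voiceless obstruent /x/, so it devoices to [f] by assimilation.
The other instances of /z/, /g/ do not occur in the required environment and remain unchanged.
Surface form: [zomeggirabzefx].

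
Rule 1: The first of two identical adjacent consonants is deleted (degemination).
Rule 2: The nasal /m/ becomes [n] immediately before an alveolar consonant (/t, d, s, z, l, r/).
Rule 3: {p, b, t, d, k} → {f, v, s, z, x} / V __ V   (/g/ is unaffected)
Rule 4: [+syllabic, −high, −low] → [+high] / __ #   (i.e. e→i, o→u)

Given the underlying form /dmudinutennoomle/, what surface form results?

Rule 1 (degemination): /nn/ is a geminate; the first /n/ deletes. /dmudinutennoomle/ → dmudinutenoomle.
Rule 2 (nasal place assimilation): /m/ precedes the alveolar consonant /l/, so it assimilates in place to [n]. /dmudinutenoomle/ → dmudinutenoonle.
Rule 3 (intervocalic spirantization): /d/ is a stop between vowels /u/ and /i/, so it spirantizes to the fricative [z]. /t/ is a stop between vowels /u/ and /e/, so it spirantizes to the fricative [s]. /dmudinutenoonle/ → dmuzinusenoonle.
Rule 4 (final vowel raising): /e/ is a mid vowel in word-final position, so it raises to [i]. /dmuzinusenoonle/ → dmuzinusenoonli.

dmuzinusenoonli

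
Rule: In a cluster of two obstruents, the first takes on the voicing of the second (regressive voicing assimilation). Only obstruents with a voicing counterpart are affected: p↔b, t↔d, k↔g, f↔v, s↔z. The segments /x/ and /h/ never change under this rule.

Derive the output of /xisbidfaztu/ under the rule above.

/s/ precedes the voiced obstruent /b/, so it voices to [z] by assimilation.
/d/ precedes the voiceless obstruent /f/, so it devoices to [t] by assimilation.
/z/ precedes the voiceless obstruent /t/, so it devoices to [s] by assimilation.
The other instances of /b/, /f/, /t/ do not occur in the required environment and remain unchanged.
Surface form: [xizbitfastu].

xizbitfastu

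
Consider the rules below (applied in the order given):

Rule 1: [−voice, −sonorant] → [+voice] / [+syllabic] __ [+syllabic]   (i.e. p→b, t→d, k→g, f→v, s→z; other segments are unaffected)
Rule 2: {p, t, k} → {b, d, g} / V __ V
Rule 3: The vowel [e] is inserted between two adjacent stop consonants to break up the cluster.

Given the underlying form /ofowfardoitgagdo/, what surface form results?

Rule 1 (intervocalic voicing): /f/ is a voiceless obstruent between vowels /o/ and /o/, so it voices to [v]. /ofowfardoitgagdo/ → ovowfardoitgagdo.
Rule 2 (intervocalic voicing): no segment meets the environment; /ovowfardoitgagdo/ is unchanged.
Rule 3 (stop-cluster e-epenthesis): /t/ and /g/ form a stop–stop cluster, so [e] is inserted between them. /g/ and /d/ form a stop–stop cluster, so [e] is inserted between them. /ovowfardoitgagdo/ → ovowfardoitegagedo.

ovowfardoitegagedo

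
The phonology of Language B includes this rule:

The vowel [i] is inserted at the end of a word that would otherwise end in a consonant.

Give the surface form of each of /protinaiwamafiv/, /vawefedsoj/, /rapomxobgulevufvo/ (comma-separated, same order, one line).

/protinaiwamafiv/: the form ends in the consonant /v/, so [i] is inserted word-finally. → [protinaiwamafivi].
/vawefedsoj/: the form ends in the consonant /j/, so [i] is inserted word-finally. → [vawefedsoji].
/rapomxobgulevufvo/: the rule's environment is not met; surfaces unchanged as [rapomxobgulevufvo].

protinaiwamafivi, vawefedsoji, rapomxobgulevufvo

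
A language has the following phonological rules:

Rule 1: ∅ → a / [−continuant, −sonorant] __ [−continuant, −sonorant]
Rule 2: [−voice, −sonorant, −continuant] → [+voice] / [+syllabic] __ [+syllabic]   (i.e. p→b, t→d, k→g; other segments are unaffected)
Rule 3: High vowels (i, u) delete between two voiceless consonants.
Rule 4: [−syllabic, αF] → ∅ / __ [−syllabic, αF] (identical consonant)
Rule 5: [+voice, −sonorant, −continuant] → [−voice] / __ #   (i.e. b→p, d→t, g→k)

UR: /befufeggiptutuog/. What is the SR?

Rule 1 (stop-cluster a-epenthesis): /g/ and /g/ form a stop–stop cluster, so [a] is inserted between them. /p/ and /t/ form a stop–stop cluster, so [a] is inserted between them. /befufeggiptutuog/ → befufegagipatutuog.
Rule 2 (intervocalic voicing): /p/ is a voiceless stop between vowels /i/ and /a/, so it voices to [b]. /t/ is a voiceless stop between vowels /a/ and /u/, so it voices to [d]. /t/ is a voiceless stop between vowels /u/ and /u/, so it voices to [d]. /befufegagipatutuog/ → befufegagibaduduog.
Rule 3 (high vowel syncope): /u/ is a high vowel flanked by voiceless consonants /f/ and /f/, so it deletes. /befufegagibaduduog/ → beffegagibaduduog.
Rule 4 (degemination): /ff/ is a geminate; the first /f/ deletes. /beffegagibaduduog/ → befegagibaduduog.
Rule 5 (final devoicing): /g/ is a voiced stop in word-final position, so it devoices to [k]. /befegagibaduduog/ → befegagibaduduok.

befegagibaduduok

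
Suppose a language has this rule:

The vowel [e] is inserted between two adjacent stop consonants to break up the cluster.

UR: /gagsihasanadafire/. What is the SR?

gagsihasanadafire

No segment of /gagsihasanadafire/ meets the structural description of the rule, so the form surfaces unchanged.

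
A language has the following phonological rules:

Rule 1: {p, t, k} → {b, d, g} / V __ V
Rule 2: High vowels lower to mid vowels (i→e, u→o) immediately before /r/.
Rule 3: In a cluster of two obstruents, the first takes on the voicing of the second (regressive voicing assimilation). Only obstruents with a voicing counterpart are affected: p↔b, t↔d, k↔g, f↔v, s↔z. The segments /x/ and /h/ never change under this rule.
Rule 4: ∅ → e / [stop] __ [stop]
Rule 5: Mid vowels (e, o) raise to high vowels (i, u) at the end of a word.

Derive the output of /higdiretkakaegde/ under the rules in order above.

Rule 1 (intervocalic voicing): /k/ is a voiceless stop between vowels /a/ and /a/, so it voices to [g]. /higdiretkakaegde/ → higdiretkagaegde.
Rule 2 (pre-rhotic lowering): /i/ is a high vowel immediately before /r/, so it lowers to [e]. /higdiretkagaegde/ → higderetkagaegde.
Rule 3 (regressive voicing assimilation): no segment meets the environment; /higderetkagaegde/ is unchanged.
Rule 4 (stop-cluster e-epenthesis): /g/ and /d/ form a stop–stop cluster, so [e] is inserted between them. /t/ and /k/ form a stop–stop cluster, so [e] is inserted between them. /g/ and /d/ form a stop–stop cluster, so [e] is inserted between them. /higderetkagaegde/ → higederetekagaegede.
Rule 5 (final vowel raising): /e/ is a mid vowel in word-final position, so it raises to [i]. /higederetekagaegede/ → higederetekagaegedi.

higederetekagaegedi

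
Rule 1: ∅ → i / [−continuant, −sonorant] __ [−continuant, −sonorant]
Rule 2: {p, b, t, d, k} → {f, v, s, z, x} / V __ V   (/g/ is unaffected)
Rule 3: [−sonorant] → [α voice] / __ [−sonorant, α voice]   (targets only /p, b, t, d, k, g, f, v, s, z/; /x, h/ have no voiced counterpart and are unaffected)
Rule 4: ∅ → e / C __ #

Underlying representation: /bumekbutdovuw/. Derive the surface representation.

Rule 1 (stop-cluster i-epenthesis): /k/ and /b/ form a stop–stop cluster, so [i] is inserted between them. /t/ and /d/ form a stop–stop cluster, so [i] is inserted between them. /bumekbutdovuw/ → bumekibutidovuw.
Rule 2 (intervocalic spirantization): /k/ is a stop between vowels /e/ and /i/, so it spirantizes to the fricative [x]. /b/ is a stop between vowels /i/ and /u/, so it spirantizes to the fricative [v]. /t/ is a stop between vowels /u/ and /i/, so it spirantizes to the fricative [s]. /d/ is a stop between vowels /i/ and /o/, so it spirantizes to the fricative [z]. /bumekibutidovuw/ → bumexivusizovuw.
Rule 3 (regressive voicing assimilation): no segment meets the environment; /bumexivusizovuw/ is unchanged.
Rule 4 (final e-epenthesis): the form ends in the consonant /w/, so [e] is inserted word-finally. /bumexivusizovuw/ → bumexivusizovuwe.

bumexivusizovuwe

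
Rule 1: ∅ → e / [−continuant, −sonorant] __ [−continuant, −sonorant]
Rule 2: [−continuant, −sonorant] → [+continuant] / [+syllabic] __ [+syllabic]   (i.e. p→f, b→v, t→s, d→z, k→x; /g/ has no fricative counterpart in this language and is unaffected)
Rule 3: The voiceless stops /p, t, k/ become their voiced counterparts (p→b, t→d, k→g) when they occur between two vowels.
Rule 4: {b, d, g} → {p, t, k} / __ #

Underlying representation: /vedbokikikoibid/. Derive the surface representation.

vezevoxixixoivit

Rule 1 (stop-cluster e-epenthesis): /d/ and /b/ form a stop–stop cluster, so [e] is inserted between them. /vedbokikikoibid/ → vedebokikikoibid.
Rule 2 (intervocalic spirantization): /d/ is a stop between vowels /e/ and /e/, so it spirantizes to the fricative [z]. /b/ is a stop between vowels /e/ and /o/, so it spirantizes to the fricative [v]. /k/ is a stop between vowels /o/ and /i/, so it spirantizes to the fricative [x]. /k/ is a stop between vowels /i/ and /i/, so it spirantizes to the fricative [x]. /k/ is a stop between vowels /i/ and /o/, so it spirantizes to the fricative [x]. /b/ is a stop between vowels /i/ and /i/, so it spirantizes to the fricative [v]. /vedebokikikoibid/ → vezevoxixixoivid.
Rule 3 (intervocalic voicing): no segment meets the environment; /vezevoxixixoivid/ is unchanged.
Rule 4 (final devoicing): /d/ is a voiced stop in word-final position, so it devoices to [t]. /vezevoxixixoivid/ → vezevoxixixoivit.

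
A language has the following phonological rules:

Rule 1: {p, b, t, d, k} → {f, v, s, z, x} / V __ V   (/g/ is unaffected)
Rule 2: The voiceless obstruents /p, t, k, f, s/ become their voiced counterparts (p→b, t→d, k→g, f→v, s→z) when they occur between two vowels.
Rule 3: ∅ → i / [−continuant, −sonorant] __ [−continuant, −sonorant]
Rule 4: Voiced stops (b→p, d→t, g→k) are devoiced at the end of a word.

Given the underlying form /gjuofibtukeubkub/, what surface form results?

Rule 1 (intervocalic spirantization): /k/ is a stop between vowels /u/ and /e/, so it spirantizes to the fricative [x]. /gjuofibtukeubkub/ → gjuofibtuxeubkub.
Rule 2 (intervocalic voicing): /f/ is a voiceless obstruent between vowels /o/ and /i/, so it voices to [v]. /gjuofibtuxeubkub/ → gjuovibtuxeubkub.
Rule 3 (stop-cluster i-epenthesis): /b/ and /t/ form a stop–stop cluster, so [i] is inserted between them. /b/ and /k/ form a stop–stop cluster, so [i] is inserted between them. /gjuovibtuxeubkub/ → gjuovibituxeubikub.
Rule 4 (final devoicing): /b/ is a voiced stop in word-final position, so it devoices to [p]. /gjuovibituxeubikub/ → gjuovibituxeubikup.

gjuovibituxeubikup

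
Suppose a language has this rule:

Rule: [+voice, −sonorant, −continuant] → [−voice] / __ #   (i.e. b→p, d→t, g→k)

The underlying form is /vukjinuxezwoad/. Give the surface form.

/d/ is a voiced stop in word-final position, so it devoices to [t].
Surface form: [vukjinuxezwoat].

vukjinuxezwoat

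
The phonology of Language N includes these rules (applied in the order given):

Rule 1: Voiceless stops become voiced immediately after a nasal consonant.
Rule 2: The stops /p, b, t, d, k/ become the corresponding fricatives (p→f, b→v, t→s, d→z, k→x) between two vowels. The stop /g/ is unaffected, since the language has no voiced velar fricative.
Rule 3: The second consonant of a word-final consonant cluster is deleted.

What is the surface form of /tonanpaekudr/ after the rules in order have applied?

tonanbaexud

Rule 1 (post-nasal voicing): /p/ is a voiceless stop immediately after the nasal /n/, so it voices to [b]. /tonanpaekudr/ → tonanbaekudr.
Rule 2 (intervocalic spirantization): /k/ is a stop between vowels /e/ and /u/, so it spirantizes to the fricative [x]. /tonanbaekudr/ → tonanbaexudr.
Rule 3 (final cluster simplification): /r/ is the second consonant of a word-final cluster /dr/, so it deletes. /tonanbaexudr/ → tonanbaexud.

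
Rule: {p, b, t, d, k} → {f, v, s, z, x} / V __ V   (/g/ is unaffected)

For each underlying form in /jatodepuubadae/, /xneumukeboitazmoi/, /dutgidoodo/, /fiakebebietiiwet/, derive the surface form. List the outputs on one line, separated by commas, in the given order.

jasozefuuvazae, xneumuxevoisazmoi, dutgizoozo, fiaxeveviesiiwet

/jatodepuubadae/: /t/ is a stop between vowels /a/ and /o/, so it spirantizes to the fricative [s]. /d/ is a stop between vowels /o/ and /e/, so it spirantizes to the fricative [z]. /p/ is a stop between vowels /e/ and /u/, so it spirantizes to the fricative [f]. /b/ is a stop between vowels /u/ and /a/, so it spirantizes to the fricative [v]. /d/ is a stop between vowels /a/ and /a/, so it spirantizes to the fricative [z]. → [jasozefuuvazae].
/xneumukeboitazmoi/: /k/ is a stop between vowels /u/ and /e/, so it spirantizes to the fricative [x]. /b/ is a stop between vowels /e/ and /o/, so it spirantizes to the fricative [v]. /t/ is a stop between vowels /i/ and /a/, so it spirantizes to the fricative [s]. → [xneumuxevoisazmoi].
/dutgidoodo/: /d/ is a stop between vowels /i/ and /o/, so it spirantizes to the fricative [z]. /d/ is a stop between vowels /o/ and /o/, so it spirantizes to the fricative [z]. → [dutgizoozo].
/fiakebebietiiwet/: /k/ is a stop between vowels /a/ and /e/, so it spirantizes to the fricative [x]. /b/ is a stop between vowels /e/ and /e/, so it spirantizes to the fricative [v]. /b/ is a stop between vowels /e/ and /i/, so it spirantizes to the fricative [v]. /t/ is a stop between vowels /e/ and /i/, so it spirantizes to the fricative [s]. → [fiaxeveviesiiwet].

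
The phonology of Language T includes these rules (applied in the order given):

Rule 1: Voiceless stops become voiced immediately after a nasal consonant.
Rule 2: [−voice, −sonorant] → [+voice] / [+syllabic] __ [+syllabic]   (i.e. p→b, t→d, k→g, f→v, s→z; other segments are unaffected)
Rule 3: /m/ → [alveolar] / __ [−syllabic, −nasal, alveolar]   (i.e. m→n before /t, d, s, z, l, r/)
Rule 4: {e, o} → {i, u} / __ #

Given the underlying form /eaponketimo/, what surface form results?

eabongedimu

Rule 1 (post-nasal voicing): /k/ is a voiceless stop immediately after the nasal /n/, so it voices to [g]. /eaponketimo/ → eapongetimo.
Rule 2 (intervocalic voicing): /p/ is a voiceless obstruent between vowels /a/ and /o/, so it voices to [b]. /t/ is a voiceless obstruent between vowels /e/ and /i/, so it voices to [d]. /eapongetimo/ → eabongedimo.
Rule 3 (nasal place assimilation): no segment meets the environment; /eabongedimo/ is unchanged.
Rule 4 (final vowel raising): /o/ is a mid vowel in word-final position, so it raises to [u]. /eabongedimo/ → eabongedimu.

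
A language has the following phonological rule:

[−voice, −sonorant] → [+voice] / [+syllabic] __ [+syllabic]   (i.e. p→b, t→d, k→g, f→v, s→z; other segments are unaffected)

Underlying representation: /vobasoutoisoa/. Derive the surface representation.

vobazoudoizoa

/s/ is a voiceless obstruent between vowels /a/ and /o/, so it voices to [z].
/t/ is a voiceless obstruent between vowels /u/ and /o/, so it voices to [d].
/s/ is a voiceless obstruent between vowels /i/ and /o/, so it voices to [z].
Surface form: [vobazoudoizoa].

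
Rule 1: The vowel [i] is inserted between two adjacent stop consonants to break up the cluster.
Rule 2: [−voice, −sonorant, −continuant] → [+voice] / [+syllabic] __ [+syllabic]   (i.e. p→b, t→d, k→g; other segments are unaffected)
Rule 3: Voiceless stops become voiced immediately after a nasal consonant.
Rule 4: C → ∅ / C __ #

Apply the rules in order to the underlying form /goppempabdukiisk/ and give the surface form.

Rule 1 (stop-cluster i-epenthesis): /p/ and /p/ form a stop–stop cluster, so [i] is inserted between them. /b/ and /d/ form a stop–stop cluster, so [i] is inserted between them. /goppempabdukiisk/ → gopipempabidukiisk.
Rule 2 (intervocalic voicing): /p/ is a voiceless stop between vowels /o/ and /i/, so it voices to [b]. /p/ is a voiceless stop between vowels /i/ and /e/, so it voices to [b]. /k/ is a voiceless stop between vowels /u/ and /i/, so it voices to [g]. /gopipempabidukiisk/ → gobibempabidugiisk.
Rule 3 (post-nasal voicing): /p/ is a voiceless stop immediately after the nasal /m/, so it voices to [b]. /gobibempabidugiisk/ → gobibembabidugiisk.
Rule 4 (final cluster simplification): /k/ is the second consonant of a word-final cluster /sk/, so it deletes. /gobibembabidugiisk/ → gobibembabidugiis.

gobibembabidugiis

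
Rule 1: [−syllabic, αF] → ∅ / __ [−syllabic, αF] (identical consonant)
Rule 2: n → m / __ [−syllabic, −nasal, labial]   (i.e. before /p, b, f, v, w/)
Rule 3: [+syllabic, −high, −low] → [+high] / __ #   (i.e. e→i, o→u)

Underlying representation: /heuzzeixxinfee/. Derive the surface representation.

heuzeiximfei

Rule 1 (degemination): /zz/ is a geminate; the first /z/ deletes. /xx/ is a geminate; the first /x/ deletes. /heuzzeixxinfee/ → heuzeixinfee.
Rule 2 (nasal place assimilation): /n/ precedes the labial consonant /f/, so it assimilates in place to [m]. /heuzeixinfee/ → heuzeiximfee.
Rule 3 (final vowel raising): /e/ is a mid vowel in word-final position, so it raises to [i]. /heuzeiximfee/ → heuzeiximfei.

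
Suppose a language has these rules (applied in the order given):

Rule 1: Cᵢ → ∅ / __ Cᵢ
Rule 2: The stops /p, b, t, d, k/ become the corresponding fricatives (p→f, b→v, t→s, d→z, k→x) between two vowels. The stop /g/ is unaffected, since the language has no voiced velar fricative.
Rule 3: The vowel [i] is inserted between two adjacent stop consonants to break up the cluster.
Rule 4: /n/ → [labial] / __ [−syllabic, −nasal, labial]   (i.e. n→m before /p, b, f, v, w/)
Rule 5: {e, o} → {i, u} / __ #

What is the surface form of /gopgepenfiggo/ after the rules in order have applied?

gopigefemfigu

Rule 1 (degemination): /gg/ is a geminate; the first /g/ deletes. /gopgepenfiggo/ → gopgepenfigo.
Rule 2 (intervocalic spirantization): /p/ is a stop between vowels /e/ and /e/, so it spirantizes to the fricative [f]. /gopgepenfigo/ → gopgefenfigo.
Rule 3 (stop-cluster i-epenthesis): /p/ and /g/ form a stop–stop cluster, so [i] is inserted between them. /gopgefenfigo/ → gopigefenfigo.
Rule 4 (nasal place assimilation): /n/ precedes the labial consonant /f/, so it assimilates in place to [m]. /gopigefenfigo/ → gopigefemfigo.
Rule 5 (final vowel raising): /o/ is a mid vowel in word-final position, so it raises to [u]. /gopigefemfigo/ → gopigefemfigu.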